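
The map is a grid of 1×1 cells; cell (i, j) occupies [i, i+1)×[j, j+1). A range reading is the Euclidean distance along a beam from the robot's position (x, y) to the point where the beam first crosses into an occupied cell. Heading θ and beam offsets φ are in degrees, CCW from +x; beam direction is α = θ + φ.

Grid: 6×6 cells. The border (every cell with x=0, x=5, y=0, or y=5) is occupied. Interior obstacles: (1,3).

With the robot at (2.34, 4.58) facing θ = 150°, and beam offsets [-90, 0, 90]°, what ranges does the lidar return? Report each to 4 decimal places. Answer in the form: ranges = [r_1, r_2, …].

beam 1: φ=-90°, α=60°
  d=(0.5000,0.8660)  start (2,4)  tX=1.3200 tY=0.4850  stride 1/|dx|=2.0000 1/|dy|=1.1547
    cross y-line → (2,5), t=0.4850 (wall)
  → r_1 = 0.4850
beam 2: φ=0°, α=150°
  d=(-0.8660,0.5000)  start (2,4)  tX=0.3926 tY=0.8400  stride 1/|dx|=1.1547 1/|dy|=2.0000
    cross x-line → (1,4), t=0.3926
    cross y-line → (1,5), t=0.8400 (wall)
  → r_2 = 0.8400
beam 3: φ=90°, α=240°
  d=(-0.5000,-0.8660)  start (2,4)  tX=0.6800 tY=0.6697  stride 1/|dx|=2.0000 1/|dy|=1.1547
    cross y-line → (2,3), t=0.6697
    cross x-line → (1,3), t=0.6800 (wall)
  → r_3 = 0.6800

ranges = [0.4850, 0.8400, 0.6800]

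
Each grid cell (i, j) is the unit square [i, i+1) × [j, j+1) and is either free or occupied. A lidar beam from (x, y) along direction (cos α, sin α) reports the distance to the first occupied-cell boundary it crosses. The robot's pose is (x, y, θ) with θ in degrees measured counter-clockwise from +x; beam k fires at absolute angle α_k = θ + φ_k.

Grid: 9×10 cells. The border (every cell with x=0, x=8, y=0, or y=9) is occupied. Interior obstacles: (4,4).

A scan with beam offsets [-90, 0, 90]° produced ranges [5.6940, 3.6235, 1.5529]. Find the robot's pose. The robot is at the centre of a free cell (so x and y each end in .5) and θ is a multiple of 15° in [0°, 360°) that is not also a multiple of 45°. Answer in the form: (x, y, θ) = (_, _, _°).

Candidates: 55 free-cell centres × 16 headings = 880 poses. Raycast each; keep the one whose scan matches to 4 dp.
  (7.5, 7.5, 105°): beam 1 = 0.5176 ≠ 5.6940 ✗
  (4.5, 2.5, 240°): beam 1 = 4.0415 ≠ 5.6940 ✗
  (4.5, 7.5, 330°): beam 1 = 7.0000 ≠ 5.6940 ✗
  (3.5, 3.5, 120°): beam 1 = 1.0000 ≠ 5.6940 ✗
  (4.5, 5.5, 210°): beam 1 = 4.0415 ≠ 5.6940 ✗
  …
  (2.5, 5.5, 105°): r_1=5.6940, r_2=3.6235, r_3=1.5529 — all match ✓
Unique over the lattice → pose = (2.5, 5.5, 105°).

(x, y, θ) = (2.5, 5.5, 105°)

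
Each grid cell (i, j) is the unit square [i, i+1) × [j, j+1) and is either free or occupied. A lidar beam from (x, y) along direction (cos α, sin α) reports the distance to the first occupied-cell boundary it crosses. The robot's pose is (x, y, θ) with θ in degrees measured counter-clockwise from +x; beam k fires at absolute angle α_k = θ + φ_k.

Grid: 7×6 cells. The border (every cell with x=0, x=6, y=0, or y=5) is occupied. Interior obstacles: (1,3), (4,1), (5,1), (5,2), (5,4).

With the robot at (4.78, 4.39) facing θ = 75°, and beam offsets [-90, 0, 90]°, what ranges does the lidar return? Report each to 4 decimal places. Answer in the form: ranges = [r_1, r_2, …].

ranges = [0.2278, 0.6315, 2.3569]

beam 1: φ=-90°, α=345°
  direction (0.9659, -0.2588); cell (4,4); t to first gridline: x 0.2278, y 1.5068 (then +1.0353 / +3.8637)
    (5,4) via x @ 0.2278  # hit
  → r_1 = 0.2278
beam 2: φ=0°, α=75°
  direction (0.2588, 0.9659); cell (4,4); t to first gridline: x 0.8500, y 0.6315 (then +3.8637 / +1.0353)
    (4,5) via y @ 0.6315  # hit
  → r_2 = 0.6315
beam 3: φ=90°, α=165°
  direction (-0.9659, 0.2588); cell (4,4); t to first gridline: x 0.8075, y 2.3569 (then +1.0353 / +3.8637)
    (3,4) via x @ 0.8075
    (2,4) via x @ 1.8428
    (2,5) via y @ 2.3569  # hit
  → r_3 = 2.3569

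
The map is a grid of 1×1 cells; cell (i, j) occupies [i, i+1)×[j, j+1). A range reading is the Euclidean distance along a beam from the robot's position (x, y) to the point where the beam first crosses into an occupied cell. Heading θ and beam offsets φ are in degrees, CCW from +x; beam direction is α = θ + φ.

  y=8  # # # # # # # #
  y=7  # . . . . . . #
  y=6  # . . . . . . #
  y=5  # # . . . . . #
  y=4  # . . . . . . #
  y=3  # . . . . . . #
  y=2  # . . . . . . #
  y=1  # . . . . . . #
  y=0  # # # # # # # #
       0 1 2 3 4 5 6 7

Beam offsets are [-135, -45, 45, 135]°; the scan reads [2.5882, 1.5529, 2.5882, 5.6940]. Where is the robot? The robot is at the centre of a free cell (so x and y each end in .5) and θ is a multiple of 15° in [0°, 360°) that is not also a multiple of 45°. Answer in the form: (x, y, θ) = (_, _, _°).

Candidates: 41 free-cell centres × 16 headings = 656 poses. Raycast each; keep the one whose scan matches to 4 dp.
  (5.5, 7.5, 75°): beam 1 = 3.0000 ≠ 2.5882 ✗
  (4.5, 1.5, 210°): beam 1 = 6.7293 ≠ 2.5882 ✗
  (1.5, 4.5, 255°): beam 1 = 0.5774 ≠ 2.5882 ✗
  (4.5, 1.5, 285°): beam 1 = 4.0415 ≠ 2.5882 ✗
  …
  (4.5, 6.5, 150°): r_1=2.5882, r_2=1.5529, r_3=2.5882, r_4=5.6940 — all match ✓
No second candidate reproduces the full scan.

(x, y, θ) = (4.5, 6.5, 150°)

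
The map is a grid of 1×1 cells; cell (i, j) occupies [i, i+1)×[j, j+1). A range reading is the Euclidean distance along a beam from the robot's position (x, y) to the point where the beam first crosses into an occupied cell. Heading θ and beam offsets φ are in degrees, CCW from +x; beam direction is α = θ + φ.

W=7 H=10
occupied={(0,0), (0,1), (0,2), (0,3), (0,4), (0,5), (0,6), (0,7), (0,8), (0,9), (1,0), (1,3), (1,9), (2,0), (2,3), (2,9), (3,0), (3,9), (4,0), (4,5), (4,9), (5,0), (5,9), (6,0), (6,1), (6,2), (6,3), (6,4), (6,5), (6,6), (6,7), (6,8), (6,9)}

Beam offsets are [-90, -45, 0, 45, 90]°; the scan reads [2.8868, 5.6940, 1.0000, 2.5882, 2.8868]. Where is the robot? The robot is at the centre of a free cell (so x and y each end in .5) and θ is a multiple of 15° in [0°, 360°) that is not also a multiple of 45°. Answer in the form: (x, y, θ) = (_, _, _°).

Enumerate (i+0.5, j+0.5, θ) over the 37 free cells and 16 admissible headings. For each, cast all 5 beams and compare to the given ranges.
  (5.5, 5.5, 255°): beam 1 = 0.5176 ≠ 2.8868 ✗
  (3.5, 7.5, 165°): beam 1 = 1.5529 ≠ 2.8868 ✗
  (2.5, 5.5, 330°): beam 1 = 1.7321 ≠ 2.8868 ✗
  (1.5, 4.5, 120°): beam 2 = 4.6587 ≠ 5.6940 ✗
  …
  (3.5, 6.5, 330°): r_1=2.8868, r_2=5.6940, r_3=1.0000, r_4=2.5882, r_5=2.8868 — all match ✓
Only this pose fits every beam.

(x, y, θ) = (3.5, 6.5, 330°)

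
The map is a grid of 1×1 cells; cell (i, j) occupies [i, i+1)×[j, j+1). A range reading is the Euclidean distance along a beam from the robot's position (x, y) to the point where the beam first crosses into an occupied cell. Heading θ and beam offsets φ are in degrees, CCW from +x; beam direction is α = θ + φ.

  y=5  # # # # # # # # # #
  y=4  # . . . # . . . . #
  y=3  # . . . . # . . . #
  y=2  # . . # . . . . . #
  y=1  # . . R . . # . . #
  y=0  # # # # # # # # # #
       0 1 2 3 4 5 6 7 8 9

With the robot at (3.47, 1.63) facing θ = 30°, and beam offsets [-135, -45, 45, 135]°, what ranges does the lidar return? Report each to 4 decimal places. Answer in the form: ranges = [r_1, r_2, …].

ranges = [0.6522, 2.4341, 0.3831, 2.5571]

beam 1: φ=-135°, α=255°
  cosα=-0.2588 sinα=-0.9659 | (3,1) | tMaxX 1.8159 tMaxY 0.6522 | tΔX 3.8637 tΔY 1.0353
    t=0.6522 [y] (3,0) — stop
  → r_1 = 0.6522
beam 2: φ=-45°, α=345°
  cosα=0.9659 sinα=-0.2588 | (3,1) | tMaxX 0.5487 tMaxY 2.4341 | tΔX 1.0353 tΔY 3.8637
    t=0.5487 [x] (4,1)
    t=1.5840 [x] (5,1)
    t=2.4341 [y] (5,0) — stop
  → r_2 = 2.4341
beam 3: φ=45°, α=75°
  cosα=0.2588 sinα=0.9659 | (3,1) | tMaxX 2.0478 tMaxY 0.3831 | tΔX 3.8637 tΔY 1.0353
    t=0.3831 [y] (3,2) — stop
  → r_3 = 0.3831
beam 4: φ=135°, α=165°
  cosα=-0.9659 sinα=0.2588 | (3,1) | tMaxX 0.4866 tMaxY 1.4296 | tΔX 1.0353 tΔY 3.8637
    t=0.4866 [x] (2,1)
    t=1.4296 [y] (2,2)
    t=1.5219 [x] (1,2)
    t=2.5571 [x] (0,2) — stop
  → r_4 = 2.5571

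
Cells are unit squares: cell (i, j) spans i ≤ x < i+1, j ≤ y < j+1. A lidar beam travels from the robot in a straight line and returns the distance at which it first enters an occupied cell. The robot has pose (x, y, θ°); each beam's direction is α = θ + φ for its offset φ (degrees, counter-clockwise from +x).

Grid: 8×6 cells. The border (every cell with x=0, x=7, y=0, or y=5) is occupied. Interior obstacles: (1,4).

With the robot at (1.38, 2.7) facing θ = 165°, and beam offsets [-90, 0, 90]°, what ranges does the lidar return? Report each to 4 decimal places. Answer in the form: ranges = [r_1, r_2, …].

beam 1: φ=-90°, α=75°
  cosα=0.2588 sinα=0.9659 | (1,2) | tMaxX 2.3955 tMaxY 0.3106 | tΔX 3.8637 tΔY 1.0353
    t=0.3106 [y] (1,3)
    t=1.3459 [y] (1,4) — stop
  → r_1 = 1.3459
beam 2: φ=0°, α=165°
  cosα=-0.9659 sinα=0.2588 | (1,2) | tMaxX 0.3934 tMaxY 1.1591 | tΔX 1.0353 tΔY 3.8637
    t=0.3934 [x] (0,2) — stop
  → r_2 = 0.3934
beam 3: φ=90°, α=255°
  cosα=-0.2588 sinα=-0.9659 | (1,2) | tMaxX 1.4682 tMaxY 0.7247 | tΔX 3.8637 tΔY 1.0353
    t=0.7247 [y] (1,1)
    t=1.4682 [x] (0,1) — stop
  → r_3 = 1.4682

ranges = [1.3459, 0.3934, 1.4682]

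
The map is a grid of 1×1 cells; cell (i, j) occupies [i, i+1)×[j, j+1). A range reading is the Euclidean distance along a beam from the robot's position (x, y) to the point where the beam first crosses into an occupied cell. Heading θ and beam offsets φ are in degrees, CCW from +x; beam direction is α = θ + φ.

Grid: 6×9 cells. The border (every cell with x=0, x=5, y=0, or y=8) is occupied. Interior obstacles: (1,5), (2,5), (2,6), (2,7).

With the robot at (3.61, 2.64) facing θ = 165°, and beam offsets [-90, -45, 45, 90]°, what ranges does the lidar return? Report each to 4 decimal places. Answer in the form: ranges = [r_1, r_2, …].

beam 1: φ=-90°, α=75°
  direction (0.2588, 0.9659); cell (3,2); t to first gridline: x 1.5068, y 0.3727 (then +3.8637 / +1.0353)
    (3,3) via y @ 0.3727
    (3,4) via y @ 1.4080
    (4,4) via x @ 1.5068
    (4,5) via y @ 2.4433
    (4,6) via y @ 3.4785
    (4,7) via y @ 4.5138
    (5,7) via x @ 5.3705  # hit
  → r_1 = 5.3705
beam 2: φ=-45°, α=120°
  direction (-0.5000, 0.8660); cell (3,2); t to first gridline: x 1.2200, y 0.4157 (then +2.0000 / +1.1547)
    (3,3) via y @ 0.4157
    (2,3) via x @ 1.2200
    (2,4) via y @ 1.5704
    (2,5) via y @ 2.7251  # hit
  → r_2 = 2.7251
beam 3: φ=45°, α=210°
  direction (-0.8660, -0.5000); cell (3,2); t to first gridline: x 0.7044, y 1.2800 (then +1.1547 / +2.0000)
    (2,2) via x @ 0.7044
    (2,1) via y @ 1.2800
    (1,1) via x @ 1.8591
    (0,1) via x @ 3.0138  # hit
  → r_3 = 3.0138
beam 4: φ=90°, α=255°
  direction (-0.2588, -0.9659); cell (3,2); t to first gridline: x 2.3569, y 0.6626 (then +3.8637 / +1.0353)
    (3,1) via y @ 0.6626
    (3,0) via y @ 1.6979  # hit
  → r_4 = 1.6979

ranges = [5.3705, 2.7251, 3.0138, 1.6979]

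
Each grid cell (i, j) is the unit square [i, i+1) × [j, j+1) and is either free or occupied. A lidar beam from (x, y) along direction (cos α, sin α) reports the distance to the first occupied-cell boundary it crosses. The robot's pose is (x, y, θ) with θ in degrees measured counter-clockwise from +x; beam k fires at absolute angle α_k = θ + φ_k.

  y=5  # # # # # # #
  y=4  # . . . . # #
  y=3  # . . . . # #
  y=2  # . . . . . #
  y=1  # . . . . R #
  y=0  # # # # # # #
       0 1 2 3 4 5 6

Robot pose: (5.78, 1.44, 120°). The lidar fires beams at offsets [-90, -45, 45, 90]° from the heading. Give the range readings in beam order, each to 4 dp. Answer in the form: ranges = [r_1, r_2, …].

beam 1: φ=-90°, α=30°
  cosα=0.8660 sinα=0.5000 | (5,1) | tMaxX 0.2540 tMaxY 1.1200 | tΔX 1.1547 tΔY 2.0000
    t=0.2540 [x] (6,1) — stop
  → r_1 = 0.2540
beam 2: φ=-45°, α=75°
  cosα=0.2588 sinα=0.9659 | (5,1) | tMaxX 0.8500 tMaxY 0.5798 | tΔX 3.8637 tΔY 1.0353
    t=0.5798 [y] (5,2)
    t=0.8500 [x] (6,2) — stop
  → r_2 = 0.8500
beam 3: φ=45°, α=165°
  cosα=-0.9659 sinα=0.2588 | (5,1) | tMaxX 0.8075 tMaxY 2.1637 | tΔX 1.0353 tΔY 3.8637
    t=0.8075 [x] (4,1)
    t=1.8428 [x] (3,1)
    t=2.1637 [y] (3,2)
    t=2.8781 [x] (2,2)
    t=3.9133 [x] (1,2)
    t=4.9486 [x] (0,2) — stop
  → r_3 = 4.9486
beam 4: φ=90°, α=210°
  cosα=-0.8660 sinα=-0.5000 | (5,1) | tMaxX 0.9007 tMaxY 0.8800 | tΔX 1.1547 tΔY 2.0000
    t=0.8800 [y] (5,0) — stop
  → r_4 = 0.8800

ranges = [0.2540, 0.8500, 4.9486, 0.8800]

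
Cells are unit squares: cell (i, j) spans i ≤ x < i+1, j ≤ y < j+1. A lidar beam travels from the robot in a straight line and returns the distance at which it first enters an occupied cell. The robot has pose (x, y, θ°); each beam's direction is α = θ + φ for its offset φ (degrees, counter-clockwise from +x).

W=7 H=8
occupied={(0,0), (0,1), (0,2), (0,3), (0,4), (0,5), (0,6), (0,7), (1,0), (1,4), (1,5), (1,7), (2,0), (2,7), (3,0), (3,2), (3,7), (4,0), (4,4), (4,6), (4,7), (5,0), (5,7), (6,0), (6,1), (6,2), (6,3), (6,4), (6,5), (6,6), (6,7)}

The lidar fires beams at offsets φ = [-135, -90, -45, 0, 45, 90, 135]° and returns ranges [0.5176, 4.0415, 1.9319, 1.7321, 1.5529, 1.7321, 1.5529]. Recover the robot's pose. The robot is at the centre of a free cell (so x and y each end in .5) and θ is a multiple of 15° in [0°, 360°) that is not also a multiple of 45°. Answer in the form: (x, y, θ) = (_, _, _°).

Enumerate (i+0.5, j+0.5, θ) over the 25 free cells and 16 admissible headings. For each, cast all 7 beams and compare to the given ranges.
  (1.5, 1.5, 255°): beam 1 = 1.0000 ≠ 0.5176 ✗
  (5.5, 1.5, 195°): beam 1 = 1.0000 ≠ 0.5176 ✗
  (2.5, 6.5, 60°): beam 1 = 3.6235 ≠ 0.5176 ✗
  (2.5, 6.5, 255°): beam 1 = 0.5774 ≠ 0.5176 ✗
  (2.5, 5.5, 300°): beam 2 = 0.5774 ≠ 4.0415 ✗
  …
  (2.5, 2.5, 150°): r_1=0.5176, r_2=4.0415, r_3=1.9319, r_4=1.7321, r_5=1.5529, r_6=1.7321, r_7=1.5529 — all match ✓
No second candidate reproduces the full scan.

(x, y, θ) = (2.5, 2.5, 150°)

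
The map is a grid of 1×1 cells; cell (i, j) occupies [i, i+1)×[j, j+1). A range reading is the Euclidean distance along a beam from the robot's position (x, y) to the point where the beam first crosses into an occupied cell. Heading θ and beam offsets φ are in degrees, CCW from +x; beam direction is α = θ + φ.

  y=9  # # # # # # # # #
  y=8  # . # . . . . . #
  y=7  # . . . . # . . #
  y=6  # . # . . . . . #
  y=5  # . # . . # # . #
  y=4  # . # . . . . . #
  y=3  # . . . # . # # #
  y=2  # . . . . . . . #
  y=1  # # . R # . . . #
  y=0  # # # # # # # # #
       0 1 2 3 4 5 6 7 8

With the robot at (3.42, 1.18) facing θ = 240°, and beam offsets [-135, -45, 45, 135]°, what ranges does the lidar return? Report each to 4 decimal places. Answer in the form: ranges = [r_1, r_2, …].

ranges = [2.9195, 0.6955, 0.1863, 0.6005]

beam 1: φ=-135°, α=105°
  cosα=-0.2588 sinα=0.9659 | (3,1) | tMaxX 1.6228 tMaxY 0.8489 | tΔX 3.8637 tΔY 1.0353
    t=0.8489 [y] (3,2)
    t=1.6228 [x] (2,2)
    t=1.8842 [y] (2,3)
    t=2.9195 [y] (2,4) — stop
  → r_1 = 2.9195
beam 2: φ=-45°, α=195°
  cosα=-0.9659 sinα=-0.2588 | (3,1) | tMaxX 0.4348 tMaxY 0.6955 | tΔX 1.0353 tΔY 3.8637
    t=0.4348 [x] (2,1)
    t=0.6955 [y] (2,0) — stop
  → r_2 = 0.6955
beam 3: φ=45°, α=285°
  cosα=0.2588 sinα=-0.9659 | (3,1) | tMaxX 2.2409 tMaxY 0.1863 | tΔX 3.8637 tΔY 1.0353
    t=0.1863 [y] (3,0) — stop
  → r_3 = 0.1863
beam 4: φ=135°, α=15°
  cosα=0.9659 sinα=0.2588 | (3,1) | tMaxX 0.6005 tMaxY 3.1682 | tΔX 1.0353 tΔY 3.8637
    t=0.6005 [x] (4,1) — stop
  → r_4 = 0.6005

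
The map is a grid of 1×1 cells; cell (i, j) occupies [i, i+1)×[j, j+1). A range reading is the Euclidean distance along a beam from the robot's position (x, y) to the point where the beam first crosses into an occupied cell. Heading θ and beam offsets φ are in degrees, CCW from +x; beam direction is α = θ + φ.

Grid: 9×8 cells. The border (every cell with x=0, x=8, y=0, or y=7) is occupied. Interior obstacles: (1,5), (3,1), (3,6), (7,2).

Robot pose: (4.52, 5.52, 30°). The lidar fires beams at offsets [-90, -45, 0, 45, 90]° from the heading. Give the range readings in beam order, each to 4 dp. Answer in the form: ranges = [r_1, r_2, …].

ranges = [5.2192, 3.6028, 2.9600, 1.5322, 1.0400]

beam 1: φ=-90°, α=300°
  direction (0.5000, -0.8660); cell (4,5); t to first gridline: x 0.9600, y 0.6004 (then +2.0000 / +1.1547)
    (4,4) via y @ 0.6004
    (5,4) via x @ 0.9600
    (5,3) via y @ 1.7551
    (5,2) via y @ 2.9098
    (6,2) via x @ 2.9600
    (6,1) via y @ 4.0645
    (7,1) via x @ 4.9600
    (7,0) via y @ 5.2192  # hit
  → r_1 = 5.2192
beam 2: φ=-45°, α=345°
  direction (0.9659, -0.2588); cell (4,5); t to first gridline: x 0.4969, y 2.0091 (then +1.0353 / +3.8637)
    (5,5) via x @ 0.4969
    (6,5) via x @ 1.5322
    (6,4) via y @ 2.0091
    (7,4) via x @ 2.5675
    (8,4) via x @ 3.6028  # hit
  → r_2 = 3.6028
beam 3: φ=0°, α=30°
  direction (0.8660, 0.5000); cell (4,5); t to first gridline: x 0.5543, y 0.9600 (then +1.1547 / +2.0000)
    (5,5) via x @ 0.5543
    (5,6) via y @ 0.9600
    (6,6) via x @ 1.7090
    (7,6) via x @ 2.8637
    (7,7) via y @ 2.9600  # hit
  → r_3 = 2.9600
beam 4: φ=45°, α=75°
  direction (0.2588, 0.9659); cell (4,5); t to first gridline: x 1.8546, y 0.4969 (then +3.8637 / +1.0353)
    (4,6) via y @ 0.4969
    (4,7) via y @ 1.5322  # hit
  → r_4 = 1.5322
beam 5: φ=90°, α=120°
  direction (-0.5000, 0.8660); cell (4,5); t to first gridline: x 1.0400, y 0.5543 (then +2.0000 / +1.1547)
    (4,6) via y @ 0.5543
    (3,6) via x @ 1.0400  # hit
  → r_5 = 1.0400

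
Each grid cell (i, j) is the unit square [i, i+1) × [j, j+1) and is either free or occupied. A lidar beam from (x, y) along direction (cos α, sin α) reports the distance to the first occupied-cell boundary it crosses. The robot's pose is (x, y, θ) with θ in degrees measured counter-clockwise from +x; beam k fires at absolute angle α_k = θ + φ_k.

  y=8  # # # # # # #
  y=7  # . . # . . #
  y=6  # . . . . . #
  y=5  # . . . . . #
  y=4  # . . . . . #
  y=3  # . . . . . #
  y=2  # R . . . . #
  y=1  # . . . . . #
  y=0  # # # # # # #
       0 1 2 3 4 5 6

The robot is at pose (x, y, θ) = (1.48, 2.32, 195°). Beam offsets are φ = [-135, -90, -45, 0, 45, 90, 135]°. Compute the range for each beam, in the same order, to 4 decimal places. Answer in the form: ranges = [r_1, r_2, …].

ranges = [6.5587, 1.8546, 0.5543, 0.4969, 0.9600, 1.3666, 2.6400]

beam 1: φ=-135°, α=60°
  direction (0.5000, 0.8660); cell (1,2); t to first gridline: x 1.0400, y 0.7852 (then +2.0000 / +1.1547)
    (1,3) via y @ 0.7852
    (2,3) via x @ 1.0400
    (2,4) via y @ 1.9399
    (3,4) via x @ 3.0400
    (3,5) via y @ 3.0946
    (3,6) via y @ 4.2493
    (4,6) via x @ 5.0400
    (4,7) via y @ 5.4040
    (4,8) via y @ 6.5587  # hit
  → r_1 = 6.5587
beam 2: φ=-90°, α=105°
  direction (-0.2588, 0.9659); cell (1,2); t to first gridline: x 1.8546, y 0.7040 (then +3.8637 / +1.0353)
    (1,3) via y @ 0.7040
    (1,4) via y @ 1.7393
    (0,4) via x @ 1.8546  # hit
  → r_2 = 1.8546
beam 3: φ=-45°, α=150°
  direction (-0.8660, 0.5000); cell (1,2); t to first gridline: x 0.5543, y 1.3600 (then +1.1547 / +2.0000)
    (0,2) via x @ 0.5543  # hit
  → r_3 = 0.5543
beam 4: φ=0°, α=195°
  direction (-0.9659, -0.2588); cell (1,2); t to first gridline: x 0.4969, y 1.2364 (then +1.0353 / +3.8637)
    (0,2) via x @ 0.4969  # hit
  → r_4 = 0.4969
beam 5: φ=45°, α=240°
  direction (-0.5000, -0.8660); cell (1,2); t to first gridline: x 0.9600, y 0.3695 (then +2.0000 / +1.1547)
    (1,1) via y @ 0.3695
    (0,1) via x @ 0.9600  # hit
  → r_5 = 0.9600
beam 6: φ=90°, α=285°
  direction (0.2588, -0.9659); cell (1,2); t to first gridline: x 2.0091, y 0.3313 (then +3.8637 / +1.0353)
    (1,1) via y @ 0.3313
    (1,0) via y @ 1.3666  # hit
  → r_6 = 1.3666
beam 7: φ=135°, α=330°
  direction (0.8660, -0.5000); cell (1,2); t to first gridline: x 0.6004, y 0.6400 (then +1.1547 / +2.0000)
    (2,2) via x @ 0.6004
    (2,1) via y @ 0.6400
    (3,1) via x @ 1.7551
    (3,0) via y @ 2.6400  # hit
  → r_7 = 2.6400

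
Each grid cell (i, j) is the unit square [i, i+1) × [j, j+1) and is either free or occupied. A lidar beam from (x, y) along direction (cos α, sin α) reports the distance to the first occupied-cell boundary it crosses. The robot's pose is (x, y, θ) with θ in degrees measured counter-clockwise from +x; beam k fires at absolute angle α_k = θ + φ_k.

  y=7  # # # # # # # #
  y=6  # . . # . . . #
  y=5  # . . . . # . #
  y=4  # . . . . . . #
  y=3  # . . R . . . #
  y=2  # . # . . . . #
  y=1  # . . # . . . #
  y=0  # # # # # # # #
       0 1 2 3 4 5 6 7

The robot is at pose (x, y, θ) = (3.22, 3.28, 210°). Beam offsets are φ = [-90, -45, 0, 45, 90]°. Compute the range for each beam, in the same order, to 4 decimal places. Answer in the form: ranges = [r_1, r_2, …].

beam 1: φ=-90°, α=120°
  d=(-0.5000,0.8660)  start (3,3)  tX=0.4400 tY=0.8314  stride 1/|dx|=2.0000 1/|dy|=1.1547
    cross x-line → (2,3), t=0.4400
    cross y-line → (2,4), t=0.8314
    cross y-line → (2,5), t=1.9861
    cross x-line → (1,5), t=2.4400
    cross y-line → (1,6), t=3.1408
    cross y-line → (1,7), t=4.2955 (wall)
  → r_1 = 4.2955
beam 2: φ=-45°, α=165°
  d=(-0.9659,0.2588)  start (3,3)  tX=0.2278 tY=2.7819  stride 1/|dx|=1.0353 1/|dy|=3.8637
    cross x-line → (2,3), t=0.2278
    cross x-line → (1,3), t=1.2630
    cross x-line → (0,3), t=2.2983 (wall)
  → r_2 = 2.2983
beam 3: φ=0°, α=210°
  d=(-0.8660,-0.5000)  start (3,3)  tX=0.2540 tY=0.5600  stride 1/|dx|=1.1547 1/|dy|=2.0000
    cross x-line → (2,3), t=0.2540
    cross y-line → (2,2), t=0.5600 (wall)
  → r_3 = 0.5600
beam 4: φ=45°, α=255°
  d=(-0.2588,-0.9659)  start (3,3)  tX=0.8500 tY=0.2899  stride 1/|dx|=3.8637 1/|dy|=1.0353
    cross y-line → (3,2), t=0.2899
    cross x-line → (2,2), t=0.8500 (wall)
  → r_4 = 0.8500
beam 5: φ=90°, α=300°
  d=(0.5000,-0.8660)  start (3,3)  tX=1.5600 tY=0.3233  stride 1/|dx|=2.0000 1/|dy|=1.1547
    cross y-line → (3,2), t=0.3233
    cross y-line → (3,1), t=1.4780 (wall)
  → r_5 = 1.4780

ranges = [4.2955, 2.2983, 0.5600, 0.8500, 1.4780]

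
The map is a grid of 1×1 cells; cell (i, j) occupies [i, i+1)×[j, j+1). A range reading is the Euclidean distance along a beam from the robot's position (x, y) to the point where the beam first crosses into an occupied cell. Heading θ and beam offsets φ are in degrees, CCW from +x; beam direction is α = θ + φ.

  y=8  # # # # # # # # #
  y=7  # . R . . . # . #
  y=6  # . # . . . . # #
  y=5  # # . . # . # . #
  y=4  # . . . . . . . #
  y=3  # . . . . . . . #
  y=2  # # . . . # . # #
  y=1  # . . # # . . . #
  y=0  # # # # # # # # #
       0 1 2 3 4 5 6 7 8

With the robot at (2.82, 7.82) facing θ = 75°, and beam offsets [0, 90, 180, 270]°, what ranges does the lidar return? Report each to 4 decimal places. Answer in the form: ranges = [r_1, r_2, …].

ranges = [0.1863, 0.6955, 0.8489, 4.3275]

beam 1: φ=0°, α=75°
  direction (0.2588, 0.9659); cell (2,7); t to first gridline: x 0.6955, y 0.1863 (then +3.8637 / +1.0353)
    (2,8) via y @ 0.1863  # hit
  → r_1 = 0.1863
beam 2: φ=90°, α=165°
  direction (-0.9659, 0.2588); cell (2,7); t to first gridline: x 0.8489, y 0.6955 (then +1.0353 / +3.8637)
    (2,8) via y @ 0.6955  # hit
  → r_2 = 0.6955
beam 3: φ=180°, α=255°
  direction (-0.2588, -0.9659); cell (2,7); t to first gridline: x 3.1682, y 0.8489 (then +3.8637 / +1.0353)
    (2,6) via y @ 0.8489  # hit
  → r_3 = 0.8489
beam 4: φ=270°, α=345°
  direction (0.9659, -0.2588); cell (2,7); t to first gridline: x 0.1863, y 3.1682 (then +1.0353 / +3.8637)
    (3,7) via x @ 0.1863
    (4,7) via x @ 1.2216
    (5,7) via x @ 2.2569
    (5,6) via y @ 3.1682
    (6,6) via x @ 3.2922
    (7,6) via x @ 4.3275  # hit
  → r_4 = 4.3275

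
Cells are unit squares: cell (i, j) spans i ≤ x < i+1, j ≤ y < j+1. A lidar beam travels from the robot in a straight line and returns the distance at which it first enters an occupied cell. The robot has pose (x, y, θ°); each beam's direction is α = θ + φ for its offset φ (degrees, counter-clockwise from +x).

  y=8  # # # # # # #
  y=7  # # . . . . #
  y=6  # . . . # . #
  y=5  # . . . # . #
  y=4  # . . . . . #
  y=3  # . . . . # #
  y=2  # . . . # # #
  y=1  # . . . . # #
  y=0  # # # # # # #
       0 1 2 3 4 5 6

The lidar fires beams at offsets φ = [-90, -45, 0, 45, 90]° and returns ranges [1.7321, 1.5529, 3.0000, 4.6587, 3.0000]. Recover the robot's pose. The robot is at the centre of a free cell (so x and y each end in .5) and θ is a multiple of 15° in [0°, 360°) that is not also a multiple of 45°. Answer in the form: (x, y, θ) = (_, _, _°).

(x, y, θ) = (2.5, 5.5, 240°)

Candidates: 28 free-cell centres × 16 headings = 448 poses. Raycast each; keep the one whose scan matches to 4 dp.
  (4.5, 4.5, 15°): beam 1 = 1.5529 ≠ 1.7321 ✗
  (3.5, 1.5, 300°): beam 1 = 1.0000 ≠ 1.7321 ✗
  (2.5, 3.5, 15°): beam 1 = 2.5882 ≠ 1.7321 ✗
  (1.5, 4.5, 255°): beam 1 = 0.5176 ≠ 1.7321 ✗
  …
  (2.5, 5.5, 240°): r_1=1.7321, r_2=1.5529, r_3=3.0000, r_4=4.6587, r_5=3.0000 — all match ✓
Unique over the lattice → pose = (2.5, 5.5, 240°).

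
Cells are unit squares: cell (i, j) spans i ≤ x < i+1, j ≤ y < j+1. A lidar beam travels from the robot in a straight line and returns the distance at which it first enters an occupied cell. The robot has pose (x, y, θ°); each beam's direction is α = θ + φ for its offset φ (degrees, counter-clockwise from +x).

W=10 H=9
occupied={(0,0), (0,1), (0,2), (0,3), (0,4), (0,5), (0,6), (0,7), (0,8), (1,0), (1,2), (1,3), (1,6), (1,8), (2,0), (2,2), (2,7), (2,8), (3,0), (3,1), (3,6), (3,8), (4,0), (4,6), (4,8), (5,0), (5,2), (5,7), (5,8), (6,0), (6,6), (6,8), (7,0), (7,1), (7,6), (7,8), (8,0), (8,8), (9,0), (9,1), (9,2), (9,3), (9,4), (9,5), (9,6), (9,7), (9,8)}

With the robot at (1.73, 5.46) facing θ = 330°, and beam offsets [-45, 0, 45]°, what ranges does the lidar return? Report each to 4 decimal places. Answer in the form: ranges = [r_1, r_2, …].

ranges = [2.5468, 4.9200, 2.0864]

beam 1: φ=-45°, α=285°
  d=(0.2588,-0.9659)  start (1,5)  tX=1.0432 tY=0.4762  stride 1/|dx|=3.8637 1/|dy|=1.0353
    cross y-line → (1,4), t=0.4762
    cross x-line → (2,4), t=1.0432
    cross y-line → (2,3), t=1.5115
    cross y-line → (2,2), t=2.5468 (wall)
  → r_1 = 2.5468
beam 2: φ=0°, α=330°
  d=(0.8660,-0.5000)  start (1,5)  tX=0.3118 tY=0.9200  stride 1/|dx|=1.1547 1/|dy|=2.0000
    cross x-line → (2,5), t=0.3118
    cross y-line → (2,4), t=0.9200
    cross x-line → (3,4), t=1.4665
    cross x-line → (4,4), t=2.6212
    cross y-line → (4,3), t=2.9200
    cross x-line → (5,3), t=3.7759
    cross y-line → (5,2), t=4.9200 (wall)
  → r_2 = 4.9200
beam 3: φ=45°, α=15°
  d=(0.9659,0.2588)  start (1,5)  tX=0.2795 tY=2.0864  stride 1/|dx|=1.0353 1/|dy|=3.8637
    cross x-line → (2,5), t=0.2795
    cross x-line → (3,5), t=1.3148
    cross y-line → (3,6), t=2.0864 (wall)
  → r_3 = 2.0864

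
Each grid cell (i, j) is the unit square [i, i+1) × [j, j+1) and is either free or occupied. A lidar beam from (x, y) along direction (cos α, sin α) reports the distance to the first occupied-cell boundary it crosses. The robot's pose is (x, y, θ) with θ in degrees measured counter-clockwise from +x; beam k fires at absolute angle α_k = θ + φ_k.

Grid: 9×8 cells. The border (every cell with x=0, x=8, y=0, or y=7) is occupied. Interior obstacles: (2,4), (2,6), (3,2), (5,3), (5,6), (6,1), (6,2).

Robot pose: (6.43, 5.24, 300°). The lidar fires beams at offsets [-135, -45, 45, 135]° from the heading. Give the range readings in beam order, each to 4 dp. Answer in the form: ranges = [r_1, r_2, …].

ranges = [3.5510, 1.6614, 1.6254, 1.8221]

beam 1: φ=-135°, α=165°
  d=(-0.9659,0.2588)  start (6,5)  tX=0.4452 tY=2.9364  stride 1/|dx|=1.0353 1/|dy|=3.8637
    cross x-line → (5,5), t=0.4452
    cross x-line → (4,5), t=1.4804
    cross x-line → (3,5), t=2.5157
    cross y-line → (3,6), t=2.9364
    cross x-line → (2,6), t=3.5510 (wall)
  → r_1 = 3.5510
beam 2: φ=-45°, α=255°
  d=(-0.2588,-0.9659)  start (6,5)  tX=1.6614 tY=0.2485  stride 1/|dx|=3.8637 1/|dy|=1.0353
    cross y-line → (6,4), t=0.2485
    cross y-line → (6,3), t=1.2837
    cross x-line → (5,3), t=1.6614 (wall)
  → r_2 = 1.6614
beam 3: φ=45°, α=345°
  d=(0.9659,-0.2588)  start (6,5)  tX=0.5901 tY=0.9273  stride 1/|dx|=1.0353 1/|dy|=3.8637
    cross x-line → (7,5), t=0.5901
    cross y-line → (7,4), t=0.9273
    cross x-line → (8,4), t=1.6254 (wall)
  → r_3 = 1.6254
beam 4: φ=135°, α=75°
  d=(0.2588,0.9659)  start (6,5)  tX=2.2023 tY=0.7868  stride 1/|dx|=3.8637 1/|dy|=1.0353
    cross y-line → (6,6), t=0.7868
    cross y-line → (6,7), t=1.8221 (wall)
  → r_4 = 1.8221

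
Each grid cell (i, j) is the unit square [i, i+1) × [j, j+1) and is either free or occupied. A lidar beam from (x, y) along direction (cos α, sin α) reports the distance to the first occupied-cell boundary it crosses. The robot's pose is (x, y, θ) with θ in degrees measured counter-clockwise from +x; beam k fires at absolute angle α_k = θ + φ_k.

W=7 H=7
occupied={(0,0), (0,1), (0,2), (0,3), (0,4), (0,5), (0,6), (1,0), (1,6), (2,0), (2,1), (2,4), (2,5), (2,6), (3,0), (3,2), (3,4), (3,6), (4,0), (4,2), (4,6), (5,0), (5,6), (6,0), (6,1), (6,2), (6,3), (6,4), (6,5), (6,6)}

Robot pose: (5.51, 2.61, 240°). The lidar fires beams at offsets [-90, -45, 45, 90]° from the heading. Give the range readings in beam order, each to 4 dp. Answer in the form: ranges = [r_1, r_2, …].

beam 1: φ=-90°, α=150°
  d=(-0.8660,0.5000)  start (5,2)  tX=0.5889 tY=0.7800  stride 1/|dx|=1.1547 1/|dy|=2.0000
    cross x-line → (4,2), t=0.5889 (wall)
  → r_1 = 0.5889
beam 2: φ=-45°, α=195°
  d=(-0.9659,-0.2588)  start (5,2)  tX=0.5280 tY=2.3569  stride 1/|dx|=1.0353 1/|dy|=3.8637
    cross x-line → (4,2), t=0.5280 (wall)
  → r_2 = 0.5280
beam 3: φ=45°, α=285°
  d=(0.2588,-0.9659)  start (5,2)  tX=1.8932 tY=0.6315  stride 1/|dx|=3.8637 1/|dy|=1.0353
    cross y-line → (5,1), t=0.6315
    cross y-line → (5,0), t=1.6668 (wall)
  → r_3 = 1.6668
beam 4: φ=90°, α=330°
  d=(0.8660,-0.5000)  start (5,2)  tX=0.5658 tY=1.2200  stride 1/|dx|=1.1547 1/|dy|=2.0000
    cross x-line → (6,2), t=0.5658 (wall)
  → r_4 = 0.5658

ranges = [0.5889, 0.5280, 1.6668, 0.5658]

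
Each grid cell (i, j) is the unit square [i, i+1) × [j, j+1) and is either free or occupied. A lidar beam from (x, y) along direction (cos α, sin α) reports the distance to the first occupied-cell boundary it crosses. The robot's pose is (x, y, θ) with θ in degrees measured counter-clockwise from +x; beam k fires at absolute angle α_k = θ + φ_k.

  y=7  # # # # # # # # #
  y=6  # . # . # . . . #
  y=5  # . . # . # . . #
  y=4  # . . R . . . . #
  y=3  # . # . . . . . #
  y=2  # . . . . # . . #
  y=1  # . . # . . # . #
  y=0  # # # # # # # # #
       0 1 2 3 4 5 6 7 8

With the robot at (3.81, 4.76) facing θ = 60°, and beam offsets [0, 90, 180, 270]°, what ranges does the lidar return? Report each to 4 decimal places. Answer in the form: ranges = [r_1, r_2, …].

beam 1: φ=0°, α=60°
  d=(0.5000,0.8660)  start (3,4)  tX=0.3800 tY=0.2771  stride 1/|dx|=2.0000 1/|dy|=1.1547
    cross y-line → (3,5), t=0.2771 (wall)
  → r_1 = 0.2771
beam 2: φ=90°, α=150°
  d=(-0.8660,0.5000)  start (3,4)  tX=0.9353 tY=0.4800  stride 1/|dx|=1.1547 1/|dy|=2.0000
    cross y-line → (3,5), t=0.4800 (wall)
  → r_2 = 0.4800
beam 3: φ=180°, α=240°
  d=(-0.5000,-0.8660)  start (3,4)  tX=1.6200 tY=0.8776  stride 1/|dx|=2.0000 1/|dy|=1.1547
    cross y-line → (3,3), t=0.8776
    cross x-line → (2,3), t=1.6200 (wall)
  → r_3 = 1.6200
beam 4: φ=270°, α=330°
  d=(0.8660,-0.5000)  start (3,4)  tX=0.2194 tY=1.5200  stride 1/|dx|=1.1547 1/|dy|=2.0000
    cross x-line → (4,4), t=0.2194
    cross x-line → (5,4), t=1.3741
    cross y-line → (5,3), t=1.5200
    cross x-line → (6,3), t=2.5288
    cross y-line → (6,2), t=3.5200
    cross x-line → (7,2), t=3.6835
    cross x-line → (8,2), t=4.8382 (wall)
  → r_4 = 4.8382

ranges = [0.2771, 0.4800, 1.6200, 4.8382]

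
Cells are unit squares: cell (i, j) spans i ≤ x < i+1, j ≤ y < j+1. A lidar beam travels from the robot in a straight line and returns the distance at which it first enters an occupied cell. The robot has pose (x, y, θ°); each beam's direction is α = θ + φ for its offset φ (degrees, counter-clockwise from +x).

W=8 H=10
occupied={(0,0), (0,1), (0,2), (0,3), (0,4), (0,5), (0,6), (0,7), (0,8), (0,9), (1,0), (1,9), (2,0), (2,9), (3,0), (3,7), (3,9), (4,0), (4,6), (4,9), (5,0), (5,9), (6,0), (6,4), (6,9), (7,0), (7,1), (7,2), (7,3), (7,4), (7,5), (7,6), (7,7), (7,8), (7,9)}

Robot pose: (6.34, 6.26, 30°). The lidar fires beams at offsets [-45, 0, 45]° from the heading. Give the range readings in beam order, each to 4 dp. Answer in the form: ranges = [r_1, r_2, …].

beam 1: φ=-45°, α=345°
  d=(0.9659,-0.2588)  start (6,6)  tX=0.6833 tY=1.0046  stride 1/|dx|=1.0353 1/|dy|=3.8637
    cross x-line → (7,6), t=0.6833 (wall)
  → r_1 = 0.6833
beam 2: φ=0°, α=30°
  d=(0.8660,0.5000)  start (6,6)  tX=0.7621 tY=1.4800  stride 1/|dx|=1.1547 1/|dy|=2.0000
    cross x-line → (7,6), t=0.7621 (wall)
  → r_2 = 0.7621
beam 3: φ=45°, α=75°
  d=(0.2588,0.9659)  start (6,6)  tX=2.5500 tY=0.7661  stride 1/|dx|=3.8637 1/|dy|=1.0353
    cross y-line → (6,7), t=0.7661
    cross y-line → (6,8), t=1.8014
    cross x-line → (7,8), t=2.5500 (wall)
  → r_3 = 2.5500

ranges = [0.6833, 0.7621, 2.5500]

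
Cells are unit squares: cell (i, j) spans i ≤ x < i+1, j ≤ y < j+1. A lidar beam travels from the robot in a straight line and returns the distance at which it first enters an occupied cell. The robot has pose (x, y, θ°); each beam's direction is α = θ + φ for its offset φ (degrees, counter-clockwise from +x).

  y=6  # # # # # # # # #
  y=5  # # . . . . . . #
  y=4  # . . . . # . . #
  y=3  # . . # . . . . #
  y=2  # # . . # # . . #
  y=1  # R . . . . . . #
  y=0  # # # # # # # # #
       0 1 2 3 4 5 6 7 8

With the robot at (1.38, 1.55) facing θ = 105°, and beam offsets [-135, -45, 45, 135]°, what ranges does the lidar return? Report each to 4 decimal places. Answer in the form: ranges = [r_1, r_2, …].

ranges = [1.1000, 0.5196, 0.4388, 0.6351]

beam 1: φ=-135°, α=330°
  cosα=0.8660 sinα=-0.5000 | (1,1) | tMaxX 0.7159 tMaxY 1.1000 | tΔX 1.1547 tΔY 2.0000
    t=0.7159 [x] (2,1)
    t=1.1000 [y] (2,0) — stop
  → r_1 = 1.1000
beam 2: φ=-45°, α=60°
  cosα=0.5000 sinα=0.8660 | (1,1) | tMaxX 1.2400 tMaxY 0.5196 | tΔX 2.0000 tΔY 1.1547
    t=0.5196 [y] (1,2) — stop
  → r_2 = 0.5196
beam 3: φ=45°, α=150°
  cosα=-0.8660 sinα=0.5000 | (1,1) | tMaxX 0.4388 tMaxY 0.9000 | tΔX 1.1547 tΔY 2.0000
    t=0.4388 [x] (0,1) — stop
  → r_3 = 0.4388
beam 4: φ=135°, α=240°
  cosα=-0.5000 sinα=-0.8660 | (1,1) | tMaxX 0.7600 tMaxY 0.6351 | tΔX 2.0000 tΔY 1.1547
    t=0.6351 [y] (1,0) — stop
  → r_4 = 0.6351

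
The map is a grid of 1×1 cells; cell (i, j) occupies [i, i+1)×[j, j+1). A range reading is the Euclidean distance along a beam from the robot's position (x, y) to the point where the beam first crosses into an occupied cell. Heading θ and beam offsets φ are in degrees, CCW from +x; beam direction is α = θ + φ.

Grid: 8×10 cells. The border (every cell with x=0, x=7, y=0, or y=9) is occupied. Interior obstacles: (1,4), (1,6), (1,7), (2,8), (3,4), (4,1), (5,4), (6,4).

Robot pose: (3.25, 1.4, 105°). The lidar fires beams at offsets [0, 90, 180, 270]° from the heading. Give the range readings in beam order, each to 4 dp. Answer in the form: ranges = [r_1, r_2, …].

ranges = [4.8296, 1.5455, 0.4141, 0.7765]

beam 1: φ=0°, α=105°
  direction (-0.2588, 0.9659); cell (3,1); t to first gridline: x 0.9659, y 0.6212 (then +3.8637 / +1.0353)
    (3,2) via y @ 0.6212
    (2,2) via x @ 0.9659
    (2,3) via y @ 1.6564
    (2,4) via y @ 2.6917
    (2,5) via y @ 3.7270
    (2,6) via y @ 4.7623
    (1,6) via x @ 4.8296  # hit
  → r_1 = 4.8296
beam 2: φ=90°, α=195°
  direction (-0.9659, -0.2588); cell (3,1); t to first gridline: x 0.2588, y 1.5455 (then +1.0353 / +3.8637)
    (2,1) via x @ 0.2588
    (1,1) via x @ 1.2941
    (1,0) via y @ 1.5455  # hit
  → r_2 = 1.5455
beam 3: φ=180°, α=285°
  direction (0.2588, -0.9659); cell (3,1); t to first gridline: x 2.8978, y 0.4141 (then +3.8637 / +1.0353)
    (3,0) via y @ 0.4141  # hit
  → r_3 = 0.4141
beam 4: φ=270°, α=15°
  direction (0.9659, 0.2588); cell (3,1); t to first gridline: x 0.7765, y 2.3182 (then +1.0353 / +3.8637)
    (4,1) via x @ 0.7765  # hit
  → r_4 = 0.7765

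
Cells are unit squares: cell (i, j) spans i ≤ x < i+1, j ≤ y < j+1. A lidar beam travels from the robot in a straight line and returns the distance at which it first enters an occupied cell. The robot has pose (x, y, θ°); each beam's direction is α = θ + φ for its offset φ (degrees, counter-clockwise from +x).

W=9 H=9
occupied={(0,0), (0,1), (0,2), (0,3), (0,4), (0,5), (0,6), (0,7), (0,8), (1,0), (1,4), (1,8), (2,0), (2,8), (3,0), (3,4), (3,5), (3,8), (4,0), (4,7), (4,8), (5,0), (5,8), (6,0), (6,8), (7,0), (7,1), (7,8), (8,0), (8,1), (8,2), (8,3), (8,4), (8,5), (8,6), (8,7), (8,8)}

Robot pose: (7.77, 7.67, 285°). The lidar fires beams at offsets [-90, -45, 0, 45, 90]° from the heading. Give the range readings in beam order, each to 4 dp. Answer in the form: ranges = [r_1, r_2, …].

ranges = [7.0088, 7.7019, 0.8887, 0.2656, 0.2381]

beam 1: φ=-90°, α=195°
  direction (-0.9659, -0.2588); cell (7,7); t to first gridline: x 0.7972, y 2.5887 (then +1.0353 / +3.8637)
    (6,7) via x @ 0.7972
    (5,7) via x @ 1.8324
    (5,6) via y @ 2.5887
    (4,6) via x @ 2.8677
    (3,6) via x @ 3.9030
    (2,6) via x @ 4.9383
    (1,6) via x @ 5.9735
    (1,5) via y @ 6.4524
    (0,5) via x @ 7.0088  # hit
  → r_1 = 7.0088
beam 2: φ=-45°, α=240°
  direction (-0.5000, -0.8660); cell (7,7); t to first gridline: x 1.5400, y 0.7736 (then +2.0000 / +1.1547)
    (7,6) via y @ 0.7736
    (6,6) via x @ 1.5400
    (6,5) via y @ 1.9283
    (6,4) via y @ 3.0831
    (5,4) via x @ 3.5400
    (5,3) via y @ 4.2378
    (5,2) via y @ 5.3925
    (4,2) via x @ 5.5400
    (4,1) via y @ 6.5472
    (3,1) via x @ 7.5400
    (3,0) via y @ 7.7019  # hit
  → r_2 = 7.7019
beam 3: φ=0°, α=285°
  direction (0.2588, -0.9659); cell (7,7); t to first gridline: x 0.8887, y 0.6936 (then +3.8637 / +1.0353)
    (7,6) via y @ 0.6936
    (8,6) via x @ 0.8887  # hit
  → r_3 = 0.8887
beam 4: φ=45°, α=330°
  direction (0.8660, -0.5000); cell (7,7); t to first gridline: x 0.2656, y 1.3400 (then +1.1547 / +2.0000)
    (8,7) via x @ 0.2656  # hit
  → r_4 = 0.2656
beam 5: φ=90°, α=15°
  direction (0.9659, 0.2588); cell (7,7); t to first gridline: x 0.2381, y 1.2750 (then +1.0353 / +3.8637)
    (8,7) via x @ 0.2381  # hit
  → r_5 = 0.2381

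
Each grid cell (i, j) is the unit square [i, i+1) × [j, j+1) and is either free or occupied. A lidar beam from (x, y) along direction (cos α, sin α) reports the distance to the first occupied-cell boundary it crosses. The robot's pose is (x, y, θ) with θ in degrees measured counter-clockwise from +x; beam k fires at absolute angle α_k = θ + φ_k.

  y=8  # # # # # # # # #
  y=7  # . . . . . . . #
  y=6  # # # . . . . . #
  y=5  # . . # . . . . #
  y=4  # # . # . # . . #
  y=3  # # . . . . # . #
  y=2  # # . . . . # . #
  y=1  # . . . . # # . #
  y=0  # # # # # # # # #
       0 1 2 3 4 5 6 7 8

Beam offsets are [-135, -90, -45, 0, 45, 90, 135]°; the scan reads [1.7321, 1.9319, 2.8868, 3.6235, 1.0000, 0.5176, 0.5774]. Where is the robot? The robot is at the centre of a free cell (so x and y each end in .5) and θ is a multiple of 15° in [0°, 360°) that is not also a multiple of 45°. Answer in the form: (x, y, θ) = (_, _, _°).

The pose lattice has 37·16 = 592 candidates. Test each by forward raycasting.
  (3.5, 7.5, 105°): beam 1 = 5.1962 ≠ 1.7321 ✗
  (7.5, 2.5, 210°): beam 1 = 1.9319 ≠ 1.7321 ✗
  (5.5, 7.5, 15°): beam 1 = 3.0000 ≠ 1.7321 ✗
  (4.5, 3.5, 30°): beam 1 = 2.5882 ≠ 1.7321 ✗
  …
  (4.5, 7.5, 345°): r_1=1.7321, r_2=1.9319, r_3=2.8868, r_4=3.6235, r_5=1.0000, r_6=0.5176, r_7=0.5774 — all match ✓
Only this pose fits every beam.

(x, y, θ) = (4.5, 7.5, 345°)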